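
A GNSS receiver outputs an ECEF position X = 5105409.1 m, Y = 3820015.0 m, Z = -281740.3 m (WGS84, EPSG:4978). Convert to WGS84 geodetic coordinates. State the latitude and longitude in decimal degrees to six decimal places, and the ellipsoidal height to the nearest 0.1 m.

lat -2.547000°, lon 36.804900°, h 4466.6 m

λ = atan2(Y, X) = 36.80490005°; p = √(X²+Y²) = 6376340.4 m.
Bowring's method on WGS84 (a = 6378137 m, b = 6356752.314 m) gives φ = -2.54700013°, h = 4466.612 m.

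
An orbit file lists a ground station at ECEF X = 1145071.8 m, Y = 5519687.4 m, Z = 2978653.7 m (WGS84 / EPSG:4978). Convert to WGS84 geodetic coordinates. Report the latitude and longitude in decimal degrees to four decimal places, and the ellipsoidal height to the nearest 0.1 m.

λ = atan2(Y, X) = 78.28009971°; p = √(X²+Y²) = 5637210.2 m.
Bowring's method on WGS84 (a = 6378137 m, b = 6356752.314 m) gives φ = 28.01080017°, h = 2324.560 m.

lat 28.0108°, lon 78.2801°, h 2324.6 m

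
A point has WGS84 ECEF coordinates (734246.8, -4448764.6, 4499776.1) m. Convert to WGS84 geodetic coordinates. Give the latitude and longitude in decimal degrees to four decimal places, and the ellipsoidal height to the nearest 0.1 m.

lat 45.1340°, lon -80.6281°, h 2694.7 m

λ = atan2(Y, X) = -80.62809935°; p = √(X²+Y²) = 4508949.4 m.
Bowring's method on WGS84 (a = 6378137 m, b = 6356752.314 m) gives φ = 45.13400018°, h = 2694.689 m.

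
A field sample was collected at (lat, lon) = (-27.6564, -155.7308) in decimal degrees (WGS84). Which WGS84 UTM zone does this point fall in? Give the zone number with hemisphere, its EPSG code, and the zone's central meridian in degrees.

Zone 5S (EPSG:32705), central meridian -153°

UTM zone = ⌊(λ + 180)/6⌋ + 1; -155.7308° ∈ [-156°, -150°) → zone 5.
Hemisphere: S (φ < 0).
Central meridian λ₀ = 6×5 − 183 = -153°.
EPSG code: 32705.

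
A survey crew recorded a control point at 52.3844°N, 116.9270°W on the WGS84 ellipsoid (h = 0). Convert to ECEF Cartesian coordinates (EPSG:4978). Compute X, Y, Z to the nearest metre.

X -1766663 m, Y -3478219 m, Z 5029024 m

WGS84: a = 6378137 m, e² = 0.006694380; N(φ) = a/√(1−e²sin²φ) = 6391574.882 m.
X = (N+h)·cosφ·cosλ = -1766662.687 m; Y = (N+h)·cosφ·sinλ = -3478219.080 m; Z = (N(1−e²)+h)·sinφ = 5029023.507 m.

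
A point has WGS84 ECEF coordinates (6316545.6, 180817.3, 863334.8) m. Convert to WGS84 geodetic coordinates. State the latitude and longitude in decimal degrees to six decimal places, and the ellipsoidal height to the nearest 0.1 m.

λ = atan2(Y, X) = 1.63969998°; p = √(X²+Y²) = 6319133.1 m.
Bowring's method on WGS84 (a = 6378137 m, b = 6356752.314 m) gives φ = 7.83150012°, h = 92.643 m.

lat 7.831500°, lon 1.639700°, h 92.6 m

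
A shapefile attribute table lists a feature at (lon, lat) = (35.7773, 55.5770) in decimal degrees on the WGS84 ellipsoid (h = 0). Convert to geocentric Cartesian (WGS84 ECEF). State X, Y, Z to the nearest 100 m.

X 2931900 m, Y 2112800 m, Z 5238000 m

WGS84: a = 6378137 m, e² = 0.006694380; N(φ) = a/√(1−e²sin²φ) = 6392713.376 m.
X = (N+h)·cosφ·cosλ = 2931850.978 m; Y = (N+h)·cosφ·sinλ = 2112752.345 m; Z = (N(1−e²)+h)·sinφ = 5237962.622 m.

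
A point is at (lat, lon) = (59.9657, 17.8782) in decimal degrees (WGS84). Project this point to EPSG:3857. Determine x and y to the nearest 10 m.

x 1990190 m, y 8392110 m

Web Mercator is spherical with R = a = 6378137 m.
x = R·λ = 6378137 × 0.312033454 = 1990192.120 m.
y = R·ln tan(π/4 + φ/2) = 6378137 × 1.315761221 = 8392105.329 m.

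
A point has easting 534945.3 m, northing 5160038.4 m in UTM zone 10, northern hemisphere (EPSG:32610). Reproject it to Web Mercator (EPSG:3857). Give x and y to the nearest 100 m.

x -13641500 m, y 5875900 m

Unproject from UTM 10N (λ₀ = -123°) → φ = 46.59300034°, λ = -122.54380048°.
Web Mercator (R = 6378137 m): x = -13641513.470 m, y = 5875892.565 m.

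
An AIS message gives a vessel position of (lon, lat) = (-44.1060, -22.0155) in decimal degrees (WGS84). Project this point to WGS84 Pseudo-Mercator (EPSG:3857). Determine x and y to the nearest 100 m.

Web Mercator is spherical with R = a = 6378137 m.
x = R·λ = 6378137 × -0.769794920 = -4909857.461 m.
y = R·ln tan(π/4 + φ/2) = 6378137 × -0.394062764 = -2513386.297 m.

x -4909900 m, y -2513400 m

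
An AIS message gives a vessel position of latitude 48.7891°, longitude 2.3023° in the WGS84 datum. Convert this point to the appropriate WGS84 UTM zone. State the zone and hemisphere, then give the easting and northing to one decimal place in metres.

Longitude 2.3023° lies in the 6° band [0°, 6°), giving zone 31; latitude is north of the equator, so 31N.
Zone 31 central meridian λ₀ = 6×31 − 183 = 3°; Δλ = -0.6977°.
Transverse Mercator on WGS84 with k₀ = 0.9996 gives E = 448753.513 m, N = 5404246.194 m.

Zone 31N: E 448753.5 m, N 5404246.2 m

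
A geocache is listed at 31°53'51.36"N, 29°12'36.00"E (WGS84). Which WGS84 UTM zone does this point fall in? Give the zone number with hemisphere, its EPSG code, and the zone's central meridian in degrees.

Zone 35N (EPSG:32635), central meridian 27°

UTM zone = ⌊(λ + 180)/6⌋ + 1; 29.2100° ∈ [24°, 30°) → zone 35.
Hemisphere: N (φ ≥ 0).
Central meridian λ₀ = 6×35 − 183 = 27°.
EPSG code: 32635.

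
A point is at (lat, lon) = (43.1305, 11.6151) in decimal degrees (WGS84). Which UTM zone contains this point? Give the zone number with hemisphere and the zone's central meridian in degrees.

Zone 32N, central meridian 9°

UTM zone = ⌊(λ + 180)/6⌋ + 1; 11.6151° ∈ [6°, 12°) → zone 32.
Hemisphere: N (φ ≥ 0).
Central meridian λ₀ = 6×32 − 183 = 9°.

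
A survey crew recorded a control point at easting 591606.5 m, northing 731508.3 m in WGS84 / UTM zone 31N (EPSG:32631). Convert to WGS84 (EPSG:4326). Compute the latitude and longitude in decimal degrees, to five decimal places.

lat 6.61720°, lon 3.82870°

Zone 31N: λ₀ = 3°, k₀ = 0.9996, false easting 500000 m.
Meridian distance M = (N − FN)/k₀ = 731801.0 m.
Inverse transverse Mercator on WGS84 gives φ = 6.61719968°, λ = 3.82870039°.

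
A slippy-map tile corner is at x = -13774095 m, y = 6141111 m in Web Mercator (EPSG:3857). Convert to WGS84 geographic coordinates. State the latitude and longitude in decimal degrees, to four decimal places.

lat 48.2055°, lon -123.7348°

R = 6378137 m. λ = x/R = -123.73480063°.
φ = 2·arctan(exp(y/R)) − 90° = 2·arctan(2.61912) − 90° = 48.20549964°.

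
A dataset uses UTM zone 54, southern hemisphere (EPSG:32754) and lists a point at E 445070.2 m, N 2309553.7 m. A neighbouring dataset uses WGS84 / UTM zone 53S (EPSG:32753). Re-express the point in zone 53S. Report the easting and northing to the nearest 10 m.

UTM 54S → geographic: φ = -69.31800006°, λ = 139.60629984°.
UTM 53S (λ₀ = 135°) forward: E = 681414.346 m, N = 2303351.709 m.

E 681410 m, N 2303350 m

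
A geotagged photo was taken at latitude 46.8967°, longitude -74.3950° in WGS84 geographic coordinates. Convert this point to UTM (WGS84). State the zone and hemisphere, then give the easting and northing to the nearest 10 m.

Zone 18N: E 546080 m, N 5193860 m

Longitude -74.3950° lies in the 6° band [-78°, -72°), giving zone 18; latitude is north of the equator, so 18N.
Zone 18 central meridian λ₀ = 6×18 − 183 = -75°; Δλ = +0.6050°.
Transverse Mercator on WGS84 with k₀ = 0.9996 gives E = 546083.992 m, N = 5193862.506 m.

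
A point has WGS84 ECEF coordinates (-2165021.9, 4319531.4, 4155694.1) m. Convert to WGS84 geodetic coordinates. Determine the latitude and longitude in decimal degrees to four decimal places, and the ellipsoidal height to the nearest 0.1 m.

λ = atan2(Y, X) = 116.62080009°; p = √(X²+Y²) = 4831735.9 m.
Bowring's method on WGS84 (a = 6378137 m, b = 6356752.314 m) gives φ = 40.88849997°, h = 4008.483 m.

lat 40.8885°, lon 116.6208°, h 4008.5 m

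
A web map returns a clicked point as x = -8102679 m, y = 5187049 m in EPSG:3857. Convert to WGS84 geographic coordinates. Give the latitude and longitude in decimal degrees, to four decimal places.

R = 6378137 m. λ = x/R = -72.78760388°.
φ = 2·arctan(exp(y/R)) − 90° = 2·arctan(2.25524) − 90° = 42.17379667°.

lat 42.1738°, lon -72.7876°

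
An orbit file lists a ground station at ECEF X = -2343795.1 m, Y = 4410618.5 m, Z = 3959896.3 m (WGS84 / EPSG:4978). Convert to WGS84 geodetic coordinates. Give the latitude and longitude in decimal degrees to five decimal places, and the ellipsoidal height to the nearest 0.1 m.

lat 38.59550°, lon 117.98610°, h 4129.2 m

λ = atan2(Y, X) = 117.98609997°; p = √(X²+Y²) = 4994690.3 m.
Bowring's method on WGS84 (a = 6378137 m, b = 6356752.314 m) gives φ = 38.59550006°, h = 4129.173 m.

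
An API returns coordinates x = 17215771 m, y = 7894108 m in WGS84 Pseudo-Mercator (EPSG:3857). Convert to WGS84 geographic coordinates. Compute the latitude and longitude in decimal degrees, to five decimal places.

lat 57.64980°, lon 154.65190°

R = 6378137 m. λ = x/R = 154.65190217°.
φ = 2·arctan(exp(y/R)) − 90° = 2·arctan(3.44761) − 90° = 57.64979779°.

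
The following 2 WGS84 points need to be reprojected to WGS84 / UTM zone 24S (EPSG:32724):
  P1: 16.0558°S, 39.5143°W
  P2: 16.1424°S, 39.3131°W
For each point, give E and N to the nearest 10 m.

P1: E 444990 m, N 8224820 m; P2: E 466520 m, N 8215290 m

UTM zone 24S: λ₀ = -39°, k₀ = 0.9996.
P1 (-16.0558°, -39.5143°) → (444988.902, 8224824.037) m.
P2 (-16.1424°, -39.3131°) → (466524.626, 8215287.596) m.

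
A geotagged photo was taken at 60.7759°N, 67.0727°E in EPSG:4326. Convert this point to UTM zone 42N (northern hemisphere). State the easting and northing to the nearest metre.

Zone 42 central meridian λ₀ = 6×42 − 183 = 69°; Δλ = -1.9273°.
Transverse Mercator on WGS84 with k₀ = 0.9996 gives E = 395037.168 m, N = 6739367.364 m.

E 395037 m, N 6739367 m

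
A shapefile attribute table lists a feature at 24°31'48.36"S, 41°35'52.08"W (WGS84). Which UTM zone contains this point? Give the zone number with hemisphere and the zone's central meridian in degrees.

UTM zone = ⌊(λ + 180)/6⌋ + 1; -41.5978° ∈ [-42°, -36°) → zone 24.
Hemisphere: S (φ < 0).
Central meridian λ₀ = 6×24 − 183 = -39°.

Zone 24S, central meridian -39°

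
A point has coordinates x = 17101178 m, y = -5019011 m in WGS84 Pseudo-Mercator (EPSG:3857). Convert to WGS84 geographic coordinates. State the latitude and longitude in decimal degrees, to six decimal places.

lat -41.045200°, lon 153.622496°

R = 6378137 m. λ = x/R = 153.62249574°.
φ = 2·arctan(exp(y/R)) − 90° = 2·arctan(0.45525) − 90° = -41.04520040°.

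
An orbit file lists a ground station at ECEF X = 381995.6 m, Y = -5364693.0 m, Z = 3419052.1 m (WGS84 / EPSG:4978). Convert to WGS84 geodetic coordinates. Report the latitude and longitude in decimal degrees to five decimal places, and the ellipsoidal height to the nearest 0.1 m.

lat 32.61920°, lon -85.92710°, h 1090.2 m

λ = atan2(Y, X) = -85.92710010°; p = √(X²+Y²) = 5378275.9 m.
Bowring's method on WGS84 (a = 6378137 m, b = 6356752.314 m) gives φ = 32.61919966°, h = 1090.186 m.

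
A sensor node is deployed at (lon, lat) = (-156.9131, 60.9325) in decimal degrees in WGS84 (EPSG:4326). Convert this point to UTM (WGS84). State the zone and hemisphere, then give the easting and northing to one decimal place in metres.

Zone 4N: E 613098.0 m, N 6757069.5 m

Longitude -156.9131° lies in the 6° band [-162°, -156°), giving zone 4; latitude is north of the equator, so 4N.
Zone 4 central meridian λ₀ = 6×4 − 183 = -159°; Δλ = +2.0869°.
Transverse Mercator on WGS84 with k₀ = 0.9996 gives E = 613097.964 m, N = 6757069.501 m.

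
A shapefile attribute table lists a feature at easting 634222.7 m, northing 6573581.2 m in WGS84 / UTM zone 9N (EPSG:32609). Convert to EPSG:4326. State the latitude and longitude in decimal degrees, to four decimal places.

Zone 9N: λ₀ = -129°, k₀ = 0.9996, false easting 500000 m.
Meridian distance M = (N − FN)/k₀ = 6576211.7 m.
Inverse transverse Mercator on WGS84 gives φ = 59.27980040°, λ = -126.64429999°.

lat 59.2798°, lon -126.6443°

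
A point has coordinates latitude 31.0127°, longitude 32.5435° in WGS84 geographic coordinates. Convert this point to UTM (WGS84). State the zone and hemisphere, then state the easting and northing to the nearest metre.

Zone 36N: E 456425 m, N 3431099 m

Longitude 32.5435° lies in the 6° band [30°, 36°), giving zone 36; latitude is north of the equator, so 36N.
Zone 36 central meridian λ₀ = 6×36 − 183 = 33°; Δλ = -0.4565°.
Transverse Mercator on WGS84 with k₀ = 0.9996 gives E = 456425.302 m, N = 3431098.853 m.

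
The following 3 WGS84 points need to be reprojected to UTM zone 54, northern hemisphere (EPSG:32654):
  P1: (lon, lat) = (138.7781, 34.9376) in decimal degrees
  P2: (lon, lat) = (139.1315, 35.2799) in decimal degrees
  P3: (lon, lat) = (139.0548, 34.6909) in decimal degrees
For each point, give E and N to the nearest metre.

UTM zone 54N: λ₀ = 141°, k₀ = 0.9996.
P1 (34.9376°, 138.7781°) → (297076.503, 3868377.147) m.
P2 (35.2799°, 139.1315°) → (330068.814, 3905684.328) m.
P3 (34.6909°, 139.0548°) → (321820.223, 3840487.772) m.

P1: E 297077 m, N 3868377 m; P2: E 330069 m, N 3905684 m; P3: E 321820 m, N 3840488 m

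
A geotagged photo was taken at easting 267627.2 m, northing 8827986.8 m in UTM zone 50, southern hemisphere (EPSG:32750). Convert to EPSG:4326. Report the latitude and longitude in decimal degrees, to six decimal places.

lat -10.595200°, lon 114.876200°

Zone 50S: λ₀ = 117°, k₀ = 0.9996, false easting 500000 m, false northing 10000000 m.
Meridian distance M = (N − FN)/k₀ = -1172482.2 m.
Inverse transverse Mercator on WGS84 gives φ = -10.59519966°, λ = 114.87620033°.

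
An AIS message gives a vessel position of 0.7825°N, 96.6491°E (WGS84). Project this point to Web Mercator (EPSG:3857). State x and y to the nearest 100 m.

Web Mercator is spherical with R = a = 6378137 m.
x = R·λ = 6378137 × 1.686845014 = 10758928.598 m.
y = R·ln tan(π/4 + φ/2) = 6378137 × 0.013657626 = 87110.210 m.

x 10758900 m, y 87100 m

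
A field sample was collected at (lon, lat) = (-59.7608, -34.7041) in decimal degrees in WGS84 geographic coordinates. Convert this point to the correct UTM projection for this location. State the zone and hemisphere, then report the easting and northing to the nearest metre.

Longitude -59.7608° lies in the 6° band [-60°, -54°), giving zone 21; latitude is south of the equator, so 21S.
Zone 21 central meridian λ₀ = 6×21 − 183 = -57°; Δλ = -2.7608°.
Transverse Mercator on WGS84 with k₀ = 0.9996 gives E = 247134.198 m, N = 6156300.217 m.

Zone 21S: E 247134 m, N 6156300 m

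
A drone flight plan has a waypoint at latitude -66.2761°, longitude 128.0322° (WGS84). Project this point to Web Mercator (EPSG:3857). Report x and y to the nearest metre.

x 14252479 m, y -9952824 m

Web Mercator is spherical with R = a = 6378137 m.
x = R·λ = 6378137 × 2.234583439 = 14252479.309 m.
y = R·ln tan(π/4 + φ/2) = 6378137 × -1.560459384 = -9952823.735 m.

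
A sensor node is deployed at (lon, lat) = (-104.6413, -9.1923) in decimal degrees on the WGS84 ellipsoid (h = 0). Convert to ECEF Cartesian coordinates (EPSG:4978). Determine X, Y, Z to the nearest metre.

WGS84: a = 6378137 m, e² = 0.006694380; N(φ) = a/√(1−e²sin²φ) = 6378681.883 m.
X = (N+h)·cosφ·cosλ = -1591613.430 m; Y = (N+h)·cosφ·sinλ = -6092291.752 m; Z = (N(1−e²)+h)·sinφ = -1012163.547 m.

X -1591613 m, Y -6092292 m, Z -1012164 m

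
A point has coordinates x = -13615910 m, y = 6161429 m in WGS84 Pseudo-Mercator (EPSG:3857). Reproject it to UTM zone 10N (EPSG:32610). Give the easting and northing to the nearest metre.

E 550863 m, N 5352873 m

Web Mercator inverse (R = 6378137 m) → φ = 48.32699746°, λ = -122.31380060°.
UTM 10N forward: E = 550862.938 m, N = 5352873.184 m.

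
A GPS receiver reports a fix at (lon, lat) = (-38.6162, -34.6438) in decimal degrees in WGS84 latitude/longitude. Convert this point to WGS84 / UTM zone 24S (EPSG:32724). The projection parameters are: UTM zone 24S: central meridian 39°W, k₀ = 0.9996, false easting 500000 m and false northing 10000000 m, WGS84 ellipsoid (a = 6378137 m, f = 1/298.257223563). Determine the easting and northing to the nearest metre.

E 535174 m, N 6166390 m

Zone 24 central meridian λ₀ = 6×24 − 183 = -39°; Δλ = +0.3838°.
Transverse Mercator on WGS84 with k₀ = 0.9996 gives E = 535173.569 m, N = 6166390.032 m.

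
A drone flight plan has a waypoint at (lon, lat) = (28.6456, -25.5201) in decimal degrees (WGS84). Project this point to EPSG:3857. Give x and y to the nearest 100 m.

x 3188800 m, y -2939800 m

Web Mercator is spherical with R = a = 6378137 m.
x = R·λ = 6378137 × 0.499960036 = 3188813.605 m.
y = R·ln tan(π/4 + φ/2) = 6378137 × -0.460912592 = -2939763.659 m.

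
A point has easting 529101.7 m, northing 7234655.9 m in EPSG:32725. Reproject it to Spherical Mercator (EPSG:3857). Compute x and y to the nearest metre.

Unproject from UTM 25S (λ₀ = -33°) → φ = -25.00329992°, λ = -32.71159963°.
Web Mercator (R = 6378137 m): x = -3641438.614 m, y = -2876149.950 m.

x -3641439 m, y -2876150 m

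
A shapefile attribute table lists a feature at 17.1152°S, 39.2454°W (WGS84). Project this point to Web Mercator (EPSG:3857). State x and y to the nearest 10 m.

Web Mercator is spherical with R = a = 6378137 m.
x = R·λ = 6378137 × -0.684961446 = -4368777.944 m.
y = R·ln tan(π/4 + φ/2) = 6378137 × -0.303260831 = -1934239.129 m.

x -4368780 m, y -1934240 m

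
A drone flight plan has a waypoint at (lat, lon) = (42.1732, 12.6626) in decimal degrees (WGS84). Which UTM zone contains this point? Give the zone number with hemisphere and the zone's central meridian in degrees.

UTM zone = ⌊(λ + 180)/6⌋ + 1; 12.6626° ∈ [12°, 18°) → zone 33.
Hemisphere: N (φ ≥ 0).
Central meridian λ₀ = 6×33 − 183 = 15°.

Zone 33N, central meridian 15°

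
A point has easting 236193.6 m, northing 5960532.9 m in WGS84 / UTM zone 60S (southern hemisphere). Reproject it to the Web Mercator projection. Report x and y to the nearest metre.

Unproject from UTM 60S (λ₀ = 177°) → φ = -36.46420013°, λ = 174.05599985°.
Web Mercator (R = 6378137 m): x = 19375825.272 m, y = -4364684.028 m.

x 19375825 m, y -4364684 m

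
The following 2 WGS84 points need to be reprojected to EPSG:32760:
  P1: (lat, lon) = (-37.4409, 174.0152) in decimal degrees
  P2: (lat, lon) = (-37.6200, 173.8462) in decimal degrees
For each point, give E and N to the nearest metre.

P1: E 235934 m, N 5852032 m; P2: E 221646 m, N 5831666 m

UTM zone 60S: λ₀ = 177°, k₀ = 0.9996.
P1 (-37.4409°, 174.0152°) → (235934.081, 5852031.625) m.
P2 (-37.6200°, 173.8462°) → (221645.970, 5831666.348) m.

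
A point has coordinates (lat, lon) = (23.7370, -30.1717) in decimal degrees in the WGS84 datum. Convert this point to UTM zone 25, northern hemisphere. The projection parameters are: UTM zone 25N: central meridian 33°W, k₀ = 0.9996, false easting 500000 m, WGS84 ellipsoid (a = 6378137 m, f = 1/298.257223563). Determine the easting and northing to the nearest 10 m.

E 788330 m, N 2627980 m

Zone 25 central meridian λ₀ = 6×25 − 183 = -33°; Δλ = +2.8283°.
Transverse Mercator on WGS84 with k₀ = 0.9996 gives E = 788330.723 m, N = 2627975.505 m.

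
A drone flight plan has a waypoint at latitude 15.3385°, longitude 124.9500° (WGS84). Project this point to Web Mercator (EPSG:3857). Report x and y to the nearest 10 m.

Web Mercator is spherical with R = a = 6378137 m.
x = R·λ = 6378137 × 2.180788900 = 13909370.375 m.
y = R·ln tan(π/4 + φ/2) = 6378137 × 0.270963479 = 1728242.190 m.

x 13909370 m, y 1728240 m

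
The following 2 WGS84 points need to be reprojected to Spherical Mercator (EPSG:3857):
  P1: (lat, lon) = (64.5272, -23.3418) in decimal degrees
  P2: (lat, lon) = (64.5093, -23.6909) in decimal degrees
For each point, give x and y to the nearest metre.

Web Mercator: x = R·λ, y = R·ln tan(π/4+φ/2), R = 6378137 m.
P1 (64.5272°, -23.3418°) → (-2598397.290, 9484921.645) m.
P2 (64.5093°, -23.6909°) → (-2637258.924, 9480290.055) m.

P1: x -2598397 m, y 9484922 m; P2: x -2637259 m, y 9480290 m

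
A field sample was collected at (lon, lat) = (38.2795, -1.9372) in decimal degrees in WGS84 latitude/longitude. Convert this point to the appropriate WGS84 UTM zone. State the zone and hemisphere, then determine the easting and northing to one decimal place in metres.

Zone 37S: E 419869.8 m, N 9785863.3 m

Longitude 38.2795° lies in the 6° band [36°, 42°), giving zone 37; latitude is south of the equator, so 37S.
Zone 37 central meridian λ₀ = 6×37 − 183 = 39°; Δλ = -0.7205°.
Transverse Mercator on WGS84 with k₀ = 0.9996 gives E = 419869.782 m, N = 9785863.344 m.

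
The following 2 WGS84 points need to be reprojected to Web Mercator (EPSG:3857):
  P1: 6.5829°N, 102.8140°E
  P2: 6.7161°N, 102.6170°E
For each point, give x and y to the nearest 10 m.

Web Mercator: x = R·λ, y = R·ln tan(π/4+φ/2), R = 6378137 m.
P1 (6.5829°, 102.8140°) → (11445202.126, 734422.645) m.
P2 (6.7161°, 102.6170°) → (11423272.187, 749350.825) m.

P1: x 11445200 m, y 734420 m; P2: x 11423270 m, y 749350 m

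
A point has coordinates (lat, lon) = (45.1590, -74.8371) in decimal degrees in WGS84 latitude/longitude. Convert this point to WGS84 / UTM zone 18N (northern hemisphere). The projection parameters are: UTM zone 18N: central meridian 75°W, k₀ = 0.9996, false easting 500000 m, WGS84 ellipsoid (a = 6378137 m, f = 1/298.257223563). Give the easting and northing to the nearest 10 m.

E 512800 m, N 5000630 m

Zone 18 central meridian λ₀ = 6×18 − 183 = -75°; Δλ = +0.1629°.
Transverse Mercator on WGS84 with k₀ = 0.9996 gives E = 512803.452 m, N = 5000626.438 m.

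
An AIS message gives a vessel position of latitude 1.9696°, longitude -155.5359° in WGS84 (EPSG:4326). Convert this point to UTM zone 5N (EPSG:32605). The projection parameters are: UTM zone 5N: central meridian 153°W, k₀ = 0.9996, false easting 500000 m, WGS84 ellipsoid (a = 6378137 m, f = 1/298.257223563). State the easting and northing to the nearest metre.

Zone 5 central meridian λ₀ = 6×5 − 183 = -153°; Δλ = -2.5359°.
Transverse Mercator on WGS84 with k₀ = 0.9996 gives E = 217890.896 m, N = 217915.515 m.

E 217891 m, N 217916 m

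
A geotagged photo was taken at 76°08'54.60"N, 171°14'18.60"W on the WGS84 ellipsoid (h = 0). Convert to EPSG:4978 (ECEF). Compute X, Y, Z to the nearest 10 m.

X -1513930 m, Y -233330 m, Z 6170700 m

WGS84: a = 6378137 m, e² = 0.006694380; N(φ) = a/√(1−e²sin²φ) = 6398357.977 m.
X = (N+h)·cosφ·cosλ = -1513932.232 m; Y = (N+h)·cosφ·sinλ = -233327.531 m; Z = (N(1−e²)+h)·sinφ = 6170702.987 m.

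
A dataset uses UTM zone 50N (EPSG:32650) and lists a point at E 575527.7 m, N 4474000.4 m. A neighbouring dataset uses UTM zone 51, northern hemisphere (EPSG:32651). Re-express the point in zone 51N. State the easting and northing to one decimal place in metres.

UTM 50N → geographic: φ = 40.41319989°, λ = 117.89019997°.
UTM 51N (λ₀ = 123°) forward: E = 66377.060 m, N = 4486173.456 m.

E 66377.1 m, N 4486173.5 m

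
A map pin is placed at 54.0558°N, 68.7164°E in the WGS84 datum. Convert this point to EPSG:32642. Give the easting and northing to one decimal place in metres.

E 481435.0 m, N 5989767.2 m

Zone 42 central meridian λ₀ = 6×42 − 183 = 69°; Δλ = -0.2836°.
Transverse Mercator on WGS84 with k₀ = 0.9996 gives E = 481435.043 m, N = 5989767.223 m.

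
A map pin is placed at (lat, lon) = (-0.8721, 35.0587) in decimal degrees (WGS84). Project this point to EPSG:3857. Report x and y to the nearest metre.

x 3902717 m, y -97085 m

Web Mercator is spherical with R = a = 6378137 m.
x = R·λ = 6378137 × 0.611889746 = 3902716.632 m.
y = R·ln tan(π/4 + φ/2) = 6378137 × -0.015221604 = -97085.477 m.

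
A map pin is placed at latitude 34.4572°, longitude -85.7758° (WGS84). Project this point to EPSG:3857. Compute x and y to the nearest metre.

Web Mercator is spherical with R = a = 6378137 m.
x = R·λ = 6378137 × -1.497070129 = -9548518.378 m.
y = R·ln tan(π/4 + φ/2) = 6378137 × 0.641309411 = 4090359.280 m.

x -9548518 m, y 4090359 m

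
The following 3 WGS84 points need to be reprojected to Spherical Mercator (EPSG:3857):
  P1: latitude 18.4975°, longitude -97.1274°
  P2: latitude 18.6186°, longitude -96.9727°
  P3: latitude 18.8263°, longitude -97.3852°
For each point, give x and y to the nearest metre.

Web Mercator: x = R·λ, y = R·ln tan(π/4+φ/2), R = 6378137 m.
P1 (18.4975°, -97.1274°) → (-10812172.710, 2095863.077) m.
P2 (18.6186°, -96.9727°) → (-10794951.585, 2110083.298) m.
P3 (18.8263°, -97.3852°) → (-10840870.875, 2134496.190) m.

P1: x -10812173 m, y 2095863 m; P2: x -10794952 m, y 2110083 m; P3: x -10840871 m, y 2134496 m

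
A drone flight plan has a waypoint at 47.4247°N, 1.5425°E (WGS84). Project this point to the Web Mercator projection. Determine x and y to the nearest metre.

x 171710 m, y 6011674 m

Web Mercator is spherical with R = a = 6378137 m.
x = R·λ = 6378137 × 0.026921704 = 171710.315 m.
y = R·ln tan(π/4 + φ/2) = 6378137 × 0.942543810 = 6011673.546 m.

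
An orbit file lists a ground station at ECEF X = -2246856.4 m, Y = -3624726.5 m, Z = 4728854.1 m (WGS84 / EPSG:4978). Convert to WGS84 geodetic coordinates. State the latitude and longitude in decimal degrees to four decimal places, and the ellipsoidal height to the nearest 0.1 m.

lat 48.1462°, lon -121.7935°, h 1497.8 m

λ = atan2(Y, X) = -121.79350009°; p = √(X²+Y²) = 4264622.6 m.
Bowring's method on WGS84 (a = 6378137 m, b = 6356752.314 m) gives φ = 48.14620002°, h = 1497.819 m.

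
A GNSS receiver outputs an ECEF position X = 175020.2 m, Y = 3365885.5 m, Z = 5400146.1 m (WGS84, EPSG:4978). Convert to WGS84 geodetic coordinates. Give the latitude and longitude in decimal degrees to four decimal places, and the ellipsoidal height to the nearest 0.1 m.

λ = atan2(Y, X) = 87.02339978°; p = √(X²+Y²) = 3370432.8 m.
Bowring's method on WGS84 (a = 6378137 m, b = 6356752.314 m) gives φ = 58.20270011°, h = 2916.143 m.

lat 58.2027°, lon 87.0234°, h 2916.1 m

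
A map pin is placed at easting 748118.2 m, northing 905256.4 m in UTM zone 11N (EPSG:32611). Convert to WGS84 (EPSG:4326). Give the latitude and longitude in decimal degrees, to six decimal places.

lat 8.183300°, lon -114.748000°

Zone 11N: λ₀ = -117°, k₀ = 0.9996, false easting 500000 m.
Meridian distance M = (N − FN)/k₀ = 905618.6 m.
Inverse transverse Mercator on WGS84 gives φ = 8.18330020°, λ = -114.74799979°.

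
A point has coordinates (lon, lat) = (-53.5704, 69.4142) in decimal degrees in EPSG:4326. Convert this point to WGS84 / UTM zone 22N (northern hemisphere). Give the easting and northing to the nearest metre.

E 399161 m, N 7702666 m

Zone 22 central meridian λ₀ = 6×22 − 183 = -51°; Δλ = -2.5704°.
Transverse Mercator on WGS84 with k₀ = 0.9996 gives E = 399161.359 m, N = 7702666.350 m.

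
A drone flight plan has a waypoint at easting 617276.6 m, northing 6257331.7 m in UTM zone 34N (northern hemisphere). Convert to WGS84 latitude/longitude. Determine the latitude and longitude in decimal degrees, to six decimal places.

lat 56.445900°, lon 22.902500°

Zone 34N: λ₀ = 21°, k₀ = 0.9996, false easting 500000 m.
Meridian distance M = (N − FN)/k₀ = 6259835.6 m.
Inverse transverse Mercator on WGS84 gives φ = 56.44589984°, λ = 22.90249964°.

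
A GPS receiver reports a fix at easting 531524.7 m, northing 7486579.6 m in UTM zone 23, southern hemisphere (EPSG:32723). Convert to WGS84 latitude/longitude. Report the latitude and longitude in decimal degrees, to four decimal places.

lat -22.7278°, lon -44.6930°

Zone 23S: λ₀ = -45°, k₀ = 0.9996, false easting 500000 m, false northing 10000000 m.
Meridian distance M = (N − FN)/k₀ = -2514426.2 m.
Inverse transverse Mercator on WGS84 gives φ = -22.72779956°, λ = -44.69299967°.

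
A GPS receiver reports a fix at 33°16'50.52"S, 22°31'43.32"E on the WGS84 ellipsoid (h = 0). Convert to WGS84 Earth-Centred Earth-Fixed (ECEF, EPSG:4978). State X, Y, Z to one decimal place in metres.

X 4930142.1 m, Y 2045025.6 m, Z -3480026.1 m

WGS84: a = 6378137 m, e² = 0.006694380; N(φ) = a/√(1−e²sin²φ) = 6384575.232 m.
X = (N+h)·cosφ·cosλ = 4930142.067 m; Y = (N+h)·cosφ·sinλ = 2045025.573 m; Z = (N(1−e²)+h)·sinφ = -3480026.145 m.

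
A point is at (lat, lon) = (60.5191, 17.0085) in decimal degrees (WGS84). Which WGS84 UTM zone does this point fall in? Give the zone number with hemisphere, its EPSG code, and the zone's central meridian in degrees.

Zone 33N (EPSG:32633), central meridian 15°

UTM zone = ⌊(λ + 180)/6⌋ + 1; 17.0085° ∈ [12°, 18°) → zone 33.
Hemisphere: N (φ ≥ 0).
Central meridian λ₀ = 6×33 − 183 = 15°.
EPSG code: 32633.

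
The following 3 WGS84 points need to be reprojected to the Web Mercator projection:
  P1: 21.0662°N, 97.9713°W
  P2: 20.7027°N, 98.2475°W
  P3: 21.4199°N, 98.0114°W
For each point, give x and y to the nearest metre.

Web Mercator: x = R·λ, y = R·ln tan(π/4+φ/2), R = 6378137 m.
P1 (21.0662°, -97.9713°) → (-10906115.228, 2399773.983) m.
P2 (20.7027°, -98.2475°) → (-10936861.672, 2356463.839) m.
P3 (21.4199°, -98.0114°) → (-10910579.140, 2442018.185) m.

P1: x -10906115 m, y 2399774 m; P2: x -10936862 m, y 2356464 m; P3: x -10910579 m, y 2442018 m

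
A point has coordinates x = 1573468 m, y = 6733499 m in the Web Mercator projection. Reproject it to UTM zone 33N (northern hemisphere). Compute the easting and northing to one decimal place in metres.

Web Mercator inverse (R = 6378137 m) → φ = 51.62999878°, λ = 14.13470353°.
UTM 33N forward: E = 440108.954 m, N = 5720241.506 m.

E 440109.0 m, N 5720241.5 m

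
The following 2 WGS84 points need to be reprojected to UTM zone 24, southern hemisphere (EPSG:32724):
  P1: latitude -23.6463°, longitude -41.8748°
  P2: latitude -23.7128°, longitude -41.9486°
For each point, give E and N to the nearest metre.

P1: E 206723 m, N 7381979 m; P2: E 199343 m, N 7374457 m

UTM zone 24S: λ₀ = -39°, k₀ = 0.9996.
P1 (-23.6463°, -41.8748°) → (206723.365, 7381979.364) m.
P2 (-23.7128°, -41.9486°) → (199342.513, 7374456.858) m.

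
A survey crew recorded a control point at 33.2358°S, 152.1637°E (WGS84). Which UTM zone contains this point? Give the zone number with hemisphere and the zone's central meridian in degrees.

UTM zone = ⌊(λ + 180)/6⌋ + 1; 152.1637° ∈ [150°, 156°) → zone 56.
Hemisphere: S (φ < 0).
Central meridian λ₀ = 6×56 − 183 = 153°.

Zone 56S, central meridian 153°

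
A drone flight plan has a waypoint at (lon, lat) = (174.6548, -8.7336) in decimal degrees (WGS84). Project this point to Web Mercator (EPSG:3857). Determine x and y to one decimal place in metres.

Web Mercator is spherical with R = a = 6378137 m.
x = R·λ = 6378137 × 3.048301314 = 19442483.401 m.
y = R·ln tan(π/4 + φ/2) = 6378137 × -0.153023811 = -976006.833 m.

x 19442483.4 m, y -976006.8 m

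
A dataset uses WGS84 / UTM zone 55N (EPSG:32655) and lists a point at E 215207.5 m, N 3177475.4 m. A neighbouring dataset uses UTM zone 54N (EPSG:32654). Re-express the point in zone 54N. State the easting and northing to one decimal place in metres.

UTM 55N → geographic: φ = 28.69319980°, λ = 144.08529996°.
UTM 54N (λ₀ = 141°) forward: E = 801470.156 m, N = 3177895.048 m.

E 801470.2 m, N 3177895.0 m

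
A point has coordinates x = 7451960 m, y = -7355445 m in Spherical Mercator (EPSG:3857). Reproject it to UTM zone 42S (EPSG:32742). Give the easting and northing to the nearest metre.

E 368260 m, N 3906954 m

Web Mercator inverse (R = 6378137 m) → φ = -54.96690141°, λ = 66.94209565°.
UTM 42S forward: E = 368260.180 m, N = 3906954.183 m.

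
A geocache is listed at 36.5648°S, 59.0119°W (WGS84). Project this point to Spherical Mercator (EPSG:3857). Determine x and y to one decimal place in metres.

x -6569174.7 m, y -4378617.9 m

Web Mercator is spherical with R = a = 6378137 m.
x = R·λ = 6378137 × -1.029951953 = -6569174.659 m.
y = R·ln tan(π/4 + φ/2) = 6378137 × -0.686504207 = -4378617.886 m.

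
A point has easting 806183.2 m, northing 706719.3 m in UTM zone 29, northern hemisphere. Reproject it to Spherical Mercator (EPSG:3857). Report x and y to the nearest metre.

x -693788 m, y 712385 m

Unproject from UTM 29N (λ₀ = -9°) → φ = 6.38620021°, λ = -6.23239988°.
Web Mercator (R = 6378137 m): x = -693787.581 m, y = 712385.125 m.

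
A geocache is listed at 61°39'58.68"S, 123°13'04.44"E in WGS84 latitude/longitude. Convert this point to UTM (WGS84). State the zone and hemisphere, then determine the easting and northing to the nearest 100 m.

Zone 51S: E 511500 m, N 3163000 m

Longitude 123.2179° lies in the 6° band [120°, 126°), giving zone 51; latitude is south of the equator, so 51S.
Zone 51 central meridian λ₀ = 6×51 − 183 = 123°; Δλ = +0.2179°.
Transverse Mercator on WGS84 with k₀ = 0.9996 gives E = 511537.627 m, N = 3162974.145 m.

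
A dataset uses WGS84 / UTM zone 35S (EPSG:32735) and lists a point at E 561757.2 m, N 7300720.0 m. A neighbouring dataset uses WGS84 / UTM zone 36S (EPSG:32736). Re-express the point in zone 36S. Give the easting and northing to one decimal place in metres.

E -47116.8 m, N 7290199.3 m

UTM 35S → geographic: φ = -24.40569993°, λ = 27.60909978°.
UTM 36S (λ₀ = 33°) forward: E = -47116.769 m, N = 7290199.320 m.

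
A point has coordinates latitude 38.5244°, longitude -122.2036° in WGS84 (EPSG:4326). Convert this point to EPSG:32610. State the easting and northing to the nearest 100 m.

E 569400 m, N 4264300 m

Zone 10 central meridian λ₀ = 6×10 − 183 = -123°; Δλ = +0.7964°.
Transverse Mercator on WGS84 with k₀ = 0.9996 gives E = 569421.459 m, N = 4264301.412 m.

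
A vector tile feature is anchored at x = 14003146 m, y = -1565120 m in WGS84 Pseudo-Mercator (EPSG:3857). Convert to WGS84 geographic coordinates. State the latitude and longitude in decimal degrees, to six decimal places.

R = 6378137 m. λ = x/R = 125.79240078°.
φ = 2·arctan(exp(y/R)) − 90° = 2·arctan(0.78240) − 90° = -13.92069797°.

lat -13.920698°, lon 125.792401°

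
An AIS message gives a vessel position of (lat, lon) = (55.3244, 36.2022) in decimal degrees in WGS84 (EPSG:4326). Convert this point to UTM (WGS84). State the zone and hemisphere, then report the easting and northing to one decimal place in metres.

Longitude 36.2022° lies in the 6° band [36°, 42°), giving zone 37; latitude is north of the equator, so 37N.
Zone 37 central meridian λ₀ = 6×37 − 183 = 39°; Δλ = -2.7978°.
Transverse Mercator on WGS84 with k₀ = 0.9996 gives E = 322500.541 m, N = 6134456.461 m.

Zone 37N: E 322500.5 m, N 6134456.5 m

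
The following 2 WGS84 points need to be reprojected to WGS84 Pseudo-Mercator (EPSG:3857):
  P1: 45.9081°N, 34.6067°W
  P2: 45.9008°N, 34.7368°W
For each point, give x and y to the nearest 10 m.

Web Mercator: x = R·λ, y = R·ln tan(π/4+φ/2), R = 6378137 m.
P1 (45.9081°, -34.6067°) → (-3852400.222, 5765634.391) m.
P2 (45.9008°, -34.7368°) → (-3866882.888, 5764466.576) m.

P1: x -3852400 m, y 5765630 m; P2: x -3866880 m, y 5764470 m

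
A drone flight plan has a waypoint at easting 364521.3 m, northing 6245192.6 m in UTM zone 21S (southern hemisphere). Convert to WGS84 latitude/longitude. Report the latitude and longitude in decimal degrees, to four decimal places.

Zone 21S: λ₀ = -57°, k₀ = 0.9996, false easting 500000 m, false northing 10000000 m.
Meridian distance M = (N − FN)/k₀ = -3756309.9 m.
Inverse transverse Mercator on WGS84 gives φ = -33.92499977°, λ = -58.46570025°.

lat -33.9250°, lon -58.4657°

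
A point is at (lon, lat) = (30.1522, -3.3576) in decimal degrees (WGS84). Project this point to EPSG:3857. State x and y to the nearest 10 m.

Web Mercator is spherical with R = a = 6378137 m.
x = R·λ = 6378137 × 0.526255167 = 3356527.550 m.
y = R·ln tan(π/4 + φ/2) = 6378137 × -0.058634744 = -373980.431 m.

x 3356530 m, y -373980 m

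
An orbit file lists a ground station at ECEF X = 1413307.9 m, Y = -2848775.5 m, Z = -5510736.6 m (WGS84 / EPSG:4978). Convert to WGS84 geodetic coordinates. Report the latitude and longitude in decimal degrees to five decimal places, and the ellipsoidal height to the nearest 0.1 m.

λ = atan2(Y, X) = -63.61350013°; p = √(X²+Y²) = 3180088.2 m.
Bowring's method on WGS84 (a = 6378137 m, b = 6356752.314 m) gives φ = -60.17830022°, h = 407.685 m.

lat -60.17830°, lon -63.61350°, h 407.7 m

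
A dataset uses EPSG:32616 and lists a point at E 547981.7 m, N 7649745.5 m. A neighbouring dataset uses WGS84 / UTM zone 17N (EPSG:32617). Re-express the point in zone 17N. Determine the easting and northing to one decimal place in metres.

UTM 16N → geographic: φ = 68.95440034°, λ = -85.80269939°.
UTM 17N (λ₀ = -81°) forward: E = 307689.252 m, N = 7656805.514 m.

E 307689.3 m, N 7656805.5 m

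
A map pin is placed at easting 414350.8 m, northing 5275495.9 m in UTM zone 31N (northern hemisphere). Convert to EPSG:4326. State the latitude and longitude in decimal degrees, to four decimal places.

lat 47.6272°, lon 1.8600°

Zone 31N: λ₀ = 3°, k₀ = 0.9996, false easting 500000 m.
Meridian distance M = (N − FN)/k₀ = 5277606.9 m.
Inverse transverse Mercator on WGS84 gives φ = 47.62719970°, λ = 1.86000017°.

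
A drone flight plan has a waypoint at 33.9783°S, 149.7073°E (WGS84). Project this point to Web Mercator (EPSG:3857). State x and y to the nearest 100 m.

x 16665300 m, y -4025900 m

Web Mercator is spherical with R = a = 6378137 m.
x = R·λ = 6378137 × 2.612885299 = 16665340.404 m.
y = R·ln tan(π/4 + φ/2) = 6378137 × -0.631201340 = -4025888.618 m.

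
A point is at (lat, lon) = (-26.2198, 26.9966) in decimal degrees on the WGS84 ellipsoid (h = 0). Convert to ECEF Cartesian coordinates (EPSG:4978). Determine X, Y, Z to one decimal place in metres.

WGS84: a = 6378137 m, e² = 0.006694380; N(φ) = a/√(1−e²sin²φ) = 6382308.409 m.
X = (N+h)·cosφ·cosλ = 5101706.118 m; Y = (N+h)·cosφ·sinλ = 2599067.777 m; Z = (N(1−e²)+h)·sinφ = -2800928.464 m.

X 5101706.1 m, Y 2599067.8 m, Z -2800928.5 m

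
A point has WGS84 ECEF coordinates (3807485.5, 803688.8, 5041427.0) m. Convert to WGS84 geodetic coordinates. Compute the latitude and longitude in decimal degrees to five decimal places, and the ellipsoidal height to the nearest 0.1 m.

lat 52.52200°, lon 11.91910°, h 3871.6 m

λ = atan2(Y, X) = 11.91910063°; p = √(X²+Y²) = 3891383.0 m.
Bowring's method on WGS84 (a = 6378137 m, b = 6356752.314 m) gives φ = 52.52200009°, h = 3871.631 m.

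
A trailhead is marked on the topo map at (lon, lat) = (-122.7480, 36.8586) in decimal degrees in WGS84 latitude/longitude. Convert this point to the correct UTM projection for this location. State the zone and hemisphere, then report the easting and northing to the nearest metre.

Zone 10N: E 522463 m, N 4079216 m

Longitude -122.7480° lies in the 6° band [-126°, -120°), giving zone 10; latitude is north of the equator, so 10N.
Zone 10 central meridian λ₀ = 6×10 − 183 = -123°; Δλ = +0.2520°.
Transverse Mercator on WGS84 with k₀ = 0.9996 gives E = 522463.440 m, N = 4079216.228 m.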